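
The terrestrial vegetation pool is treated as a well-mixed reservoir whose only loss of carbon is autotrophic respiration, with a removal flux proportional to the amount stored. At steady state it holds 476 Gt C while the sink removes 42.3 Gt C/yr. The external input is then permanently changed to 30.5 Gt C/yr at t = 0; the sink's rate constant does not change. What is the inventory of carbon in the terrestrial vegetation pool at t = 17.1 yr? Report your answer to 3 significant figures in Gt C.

372 Gt C

τ = M₀/F₀ = 476/42.3 = 11.25 yr; rate constant k = 1/τ.
New steady state M_∞ = F₁/k = F₁·τ = 30.5 × 11.25 = 343.22 Gt C.
M(t) = M_∞ + (M₀ − M_∞)·e^(−t/τ); t/τ = 17.1/11.25 = 1.520, so e^(−t/τ) = 0.2188.
M(t) = 343.22 + 132.8 × 0.2188 = 372.27 Gt C.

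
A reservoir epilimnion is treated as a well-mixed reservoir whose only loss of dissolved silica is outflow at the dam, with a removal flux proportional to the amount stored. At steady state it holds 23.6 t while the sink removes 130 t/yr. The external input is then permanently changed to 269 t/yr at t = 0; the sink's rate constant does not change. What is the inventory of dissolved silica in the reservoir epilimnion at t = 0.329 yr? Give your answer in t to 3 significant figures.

Residence time τ = M₀/F₀ = 0.1815 yr. The eventual steady state is M_∞ = M₀·(F₁/F₀) = 23.6 × 269/130 = 48.834 t.
The anomaly ΔM(t) = M(t) − M_∞ decays as ΔM₀·e^(−t/τ) with ΔM₀ = 23.6 − 48.834 = −25.23 t.
At t = 0.329 yr, e^(−t/τ) = e^(−1.812) = 0.1633, so ΔM = −4.120 t and M = 48.834 − 4.120 = 44.714 t.

44.7 t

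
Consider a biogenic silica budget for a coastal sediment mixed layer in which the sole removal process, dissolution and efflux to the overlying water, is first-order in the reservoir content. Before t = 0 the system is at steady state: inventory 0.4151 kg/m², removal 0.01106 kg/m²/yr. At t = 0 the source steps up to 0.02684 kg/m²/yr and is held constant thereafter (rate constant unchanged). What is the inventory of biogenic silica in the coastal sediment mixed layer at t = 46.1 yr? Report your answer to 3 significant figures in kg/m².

Residence time τ = M₀/F₀ = 37.53 yr. The eventual steady state is M_∞ = M₀·(F₁/F₀) = 0.4151 × 0.02684/0.01106 = 1.0073 kg/m².
The anomaly ΔM(t) = M(t) − M_∞ decays as ΔM₀·e^(−t/τ) with ΔM₀ = 0.4151 − 1.0073 = −0.5922 kg/m².
At t = 46.1 yr, e^(−t/τ) = e^(−1.228) = 0.2928, so ΔM = −0.1734 kg/m² and M = 1.0073 − 0.1734 = 0.83394 kg/m².

0.834 kg/m²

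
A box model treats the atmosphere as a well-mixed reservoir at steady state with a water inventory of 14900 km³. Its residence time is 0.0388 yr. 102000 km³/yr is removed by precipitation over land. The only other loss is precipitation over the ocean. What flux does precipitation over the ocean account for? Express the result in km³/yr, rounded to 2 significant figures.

280000 km³/yr

Total removal F = M/τ = 14900 / 0.0388 = 384000 km³/yr.
Precipitation over the ocean = F − (102000) = 384000 − 102000 = 282000 km³/yr.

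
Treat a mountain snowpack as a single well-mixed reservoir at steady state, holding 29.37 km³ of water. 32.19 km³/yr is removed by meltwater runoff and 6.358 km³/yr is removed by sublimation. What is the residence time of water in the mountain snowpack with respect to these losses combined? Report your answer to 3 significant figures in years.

0.762 yr

Total removal = 32.19 + 6.358 = 38.548 km³/yr.
τ = M / ΣF_out = 29.37 / 38.548 = 0.7619 yr.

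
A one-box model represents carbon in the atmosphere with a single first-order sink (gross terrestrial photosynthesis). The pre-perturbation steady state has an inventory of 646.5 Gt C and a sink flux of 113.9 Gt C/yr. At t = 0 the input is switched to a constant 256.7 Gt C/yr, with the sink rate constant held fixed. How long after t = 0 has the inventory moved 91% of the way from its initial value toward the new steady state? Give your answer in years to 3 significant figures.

13.7 yr

τ = M₀/F₀ = 646.5/113.9 = 5.676 yr.
The remaining gap fraction is e^(−t/τ); 91% covered ⇒ e^(−t/τ) = 0.0900.
t = −τ ln(0.0900) = 5.676 × 2.408 = 13.67 yr.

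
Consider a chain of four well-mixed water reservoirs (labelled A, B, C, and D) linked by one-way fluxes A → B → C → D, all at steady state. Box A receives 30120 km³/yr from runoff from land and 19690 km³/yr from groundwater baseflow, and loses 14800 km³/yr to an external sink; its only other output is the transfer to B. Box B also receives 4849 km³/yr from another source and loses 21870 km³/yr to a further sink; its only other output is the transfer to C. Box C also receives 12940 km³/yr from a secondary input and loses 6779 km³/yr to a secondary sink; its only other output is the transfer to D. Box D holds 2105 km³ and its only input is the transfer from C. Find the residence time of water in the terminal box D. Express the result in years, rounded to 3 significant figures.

Box A: F(A→B) = (30120 + 19690) − 14800 = 35010 km³/yr.
Box B: F(B→C) = (35010 + 4849) − 21870 = 17989 km³/yr.
Box C: F(C→D) = (17989 + 12940) − 6779 = 24150 km³/yr.
Box D throughput = its input = 24150 km³/yr; τ = 2105 / 24150 = 0.08716 yr.

0.0872 yr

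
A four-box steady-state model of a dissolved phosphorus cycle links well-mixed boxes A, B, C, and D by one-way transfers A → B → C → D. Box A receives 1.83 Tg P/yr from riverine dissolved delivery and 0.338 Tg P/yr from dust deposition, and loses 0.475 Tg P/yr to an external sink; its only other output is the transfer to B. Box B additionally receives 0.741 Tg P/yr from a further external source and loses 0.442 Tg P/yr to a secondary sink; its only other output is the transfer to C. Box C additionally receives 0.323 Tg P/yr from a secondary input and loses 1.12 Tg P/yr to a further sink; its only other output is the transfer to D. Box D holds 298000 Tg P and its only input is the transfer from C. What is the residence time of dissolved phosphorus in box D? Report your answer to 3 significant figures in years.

249000 yr

Box A: F(A→B) = (1.83 + 0.338) − 0.475 = 1.6930 Tg P/yr.
Box B: F(B→C) = (1.6930 + 0.741) − 0.442 = 1.9920 Tg P/yr.
Box C: F(C→D) = (1.9920 + 0.323) − 1.12 = 1.1950 Tg P/yr.
Box D throughput = its input = 1.1950 Tg P/yr; τ = 298000 / 1.1950 = 249400 yr.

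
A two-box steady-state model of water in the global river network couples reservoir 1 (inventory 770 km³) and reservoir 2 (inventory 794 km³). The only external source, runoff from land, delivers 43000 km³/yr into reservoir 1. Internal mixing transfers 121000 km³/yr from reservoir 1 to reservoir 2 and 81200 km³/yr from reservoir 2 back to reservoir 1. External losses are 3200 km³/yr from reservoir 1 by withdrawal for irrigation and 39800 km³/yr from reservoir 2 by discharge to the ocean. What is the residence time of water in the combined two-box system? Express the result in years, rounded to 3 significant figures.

0.0364 yr

For the system as a whole, the A↔B exchange is internal and contributes nothing to the throughput; only the external sinks remove mass.
M_total = 770 + 794 = 1564.0 km³.
ΣF_external_out = 3200 + 39800 = 43000 km³/yr.
τ = M_total / ΣF_ext = 1564.0 / 43000 = 0.03637 yr.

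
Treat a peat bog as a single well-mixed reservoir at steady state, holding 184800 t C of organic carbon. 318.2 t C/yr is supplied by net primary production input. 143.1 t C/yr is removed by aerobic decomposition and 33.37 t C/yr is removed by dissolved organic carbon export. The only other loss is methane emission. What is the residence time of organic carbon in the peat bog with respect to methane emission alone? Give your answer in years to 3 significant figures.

1300 yr

At steady state ΣF_in = ΣF_out.
ΣF_in = 318.20 t C/yr.
Methane emission flux = ΣF_in − (143.1 + 33.37) = 318.20 − 176.5 = 141.7 t C/yr.
τ = M / F = 184800 / 141.7 = 1304 yr.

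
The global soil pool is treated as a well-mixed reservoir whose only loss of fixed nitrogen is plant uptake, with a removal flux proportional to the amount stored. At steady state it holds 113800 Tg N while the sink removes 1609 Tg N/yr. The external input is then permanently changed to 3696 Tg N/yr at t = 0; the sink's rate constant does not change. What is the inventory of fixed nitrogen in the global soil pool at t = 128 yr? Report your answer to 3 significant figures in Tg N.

237000 Tg N

The sink rate constant is k = F₀/M₀ = 1609/113800 = 0.01414 yr⁻¹.
Solving dM/dt = F₁ − kM with M(0) = M₀ gives M(t) = F₁/k + (M₀ − F₁/k)·e^(−kt).
F₁/k = 3696/0.01414 = 261410 Tg N; kt = 0.01414 × 128 = 1.810, e^(−kt) = 0.1637.
M(128) = 261410 + (113800 − 261410) × 0.1637 = 261410 − 24160 = 237250 Tg N.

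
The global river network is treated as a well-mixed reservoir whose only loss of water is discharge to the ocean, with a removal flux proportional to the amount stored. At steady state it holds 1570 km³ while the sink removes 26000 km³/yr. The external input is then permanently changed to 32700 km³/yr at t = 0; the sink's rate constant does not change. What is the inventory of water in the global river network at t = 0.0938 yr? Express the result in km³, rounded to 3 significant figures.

The sink rate constant is k = F₀/M₀ = 26000/1570 = 16.56 yr⁻¹.
Solving dM/dt = F₁ − kM with M(0) = M₀ gives M(t) = F₁/k + (M₀ − F₁/k)·e^(−kt).
F₁/k = 32700/16.56 = 1974.6 km³; kt = 16.56 × 0.0938 = 1.553, e^(−kt) = 0.2115.
M(0.0938) = 1974.6 + (1570 − 1974.6) × 0.2115 = 1974.6 − 85.58 = 1889.0 km³.

1890 km³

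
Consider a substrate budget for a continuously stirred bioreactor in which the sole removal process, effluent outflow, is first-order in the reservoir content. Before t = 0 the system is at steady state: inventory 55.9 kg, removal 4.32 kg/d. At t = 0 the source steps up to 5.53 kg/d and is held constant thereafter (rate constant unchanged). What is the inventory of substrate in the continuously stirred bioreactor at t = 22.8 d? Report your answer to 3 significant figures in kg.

68.9 kg

τ = M₀/F₀ = 55.9/4.32 = 12.94 d; rate constant k = 1/τ.
New steady state M_∞ = F₁/k = F₁·τ = 5.53 × 12.94 = 71.557 kg.
M(t) = M_∞ + (M₀ − M_∞)·e^(−t/τ); t/τ = 22.8/12.94 = 1.762, so e^(−t/τ) = 0.1717.
M(t) = 71.557 − 15.66 × 0.1717 = 68.869 kg.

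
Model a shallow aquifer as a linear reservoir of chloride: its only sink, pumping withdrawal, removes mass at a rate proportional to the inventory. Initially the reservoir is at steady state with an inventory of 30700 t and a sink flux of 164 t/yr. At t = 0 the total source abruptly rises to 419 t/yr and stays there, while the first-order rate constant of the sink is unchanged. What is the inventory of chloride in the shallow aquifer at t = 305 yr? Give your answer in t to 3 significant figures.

69100 t

Residence time τ = M₀/F₀ = 187.2 yr. The eventual steady state is M_∞ = M₀·(F₁/F₀) = 30700 × 419/164 = 78435 t.
The anomaly ΔM(t) = M(t) − M_∞ decays as ΔM₀·e^(−t/τ) with ΔM₀ = 30700 − 78435 = −47730 t.
At t = 305 yr, e^(−t/τ) = e^(−1.629) = 0.1961, so ΔM = −9359 t and M = 78435 − 9359 = 69076 t.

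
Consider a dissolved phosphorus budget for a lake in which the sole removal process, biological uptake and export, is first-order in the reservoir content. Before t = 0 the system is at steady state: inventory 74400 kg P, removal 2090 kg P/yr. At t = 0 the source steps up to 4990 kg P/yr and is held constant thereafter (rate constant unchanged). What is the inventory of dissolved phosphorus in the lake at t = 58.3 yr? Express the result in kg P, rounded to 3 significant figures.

158000 kg P

Residence time τ = M₀/F₀ = 35.60 yr. The eventual steady state is M_∞ = M₀·(F₁/F₀) = 74400 × 4990/2090 = 177630 kg P.
The anomaly ΔM(t) = M(t) − M_∞ decays as ΔM₀·e^(−t/τ) with ΔM₀ = 74400 − 177630 = −103200 kg P.
At t = 58.3 yr, e^(−t/τ) = e^(−1.638) = 0.1944, so ΔM = −20070 kg P and M = 177630 − 20070 = 157560 kg P.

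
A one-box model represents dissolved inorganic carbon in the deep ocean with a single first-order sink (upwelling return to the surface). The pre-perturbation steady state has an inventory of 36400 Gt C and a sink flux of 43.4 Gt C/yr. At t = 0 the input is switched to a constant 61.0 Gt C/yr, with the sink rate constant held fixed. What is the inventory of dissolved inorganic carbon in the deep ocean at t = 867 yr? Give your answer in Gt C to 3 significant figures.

Residence time τ = M₀/F₀ = 838.7 yr. The eventual steady state is M_∞ = M₀·(F₁/F₀) = 36400 × 61.0/43.4 = 51161 Gt C.
The anomaly ΔM(t) = M(t) − M_∞ decays as ΔM₀·e^(−t/τ) with ΔM₀ = 36400 − 51161 = −14760 Gt C.
At t = 867 yr, e^(−t/τ) = e^(−1.034) = 0.3557, so ΔM = −5250 Gt C and M = 51161 − 5250 = 45911 Gt C.

45900 Gt C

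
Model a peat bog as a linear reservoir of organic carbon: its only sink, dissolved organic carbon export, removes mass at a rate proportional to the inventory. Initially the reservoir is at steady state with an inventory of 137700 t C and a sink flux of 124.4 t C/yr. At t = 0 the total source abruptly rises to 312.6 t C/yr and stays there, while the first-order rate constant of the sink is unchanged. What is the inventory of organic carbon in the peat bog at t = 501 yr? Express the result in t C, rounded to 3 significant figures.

214000 t C

Residence time τ = M₀/F₀ = 1107 yr. The eventual steady state is M_∞ = M₀·(F₁/F₀) = 137700 × 312.6/124.4 = 346020 t C.
The anomaly ΔM(t) = M(t) − M_∞ decays as ΔM₀·e^(−t/τ) with ΔM₀ = 137700 − 346020 = −208300 t C.
At t = 501 yr, e^(−t/τ) = e^(−0.4526) = 0.6360, so ΔM = −132500 t C and M = 346020 − 132500 = 213540 t C.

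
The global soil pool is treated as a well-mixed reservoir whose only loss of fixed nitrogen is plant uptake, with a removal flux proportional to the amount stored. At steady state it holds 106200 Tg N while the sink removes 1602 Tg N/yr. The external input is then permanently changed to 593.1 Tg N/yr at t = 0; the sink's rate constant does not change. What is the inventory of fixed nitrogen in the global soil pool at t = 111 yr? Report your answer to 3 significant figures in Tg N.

51900 Tg N

The sink rate constant is k = F₀/M₀ = 1602/106200 = 0.01508 yr⁻¹.
Solving dM/dt = F₁ − kM with M(0) = M₀ gives M(t) = F₁/k + (M₀ − F₁/k)·e^(−kt).
F₁/k = 593.1/0.01508 = 39318 Tg N; kt = 0.01508 × 111 = 1.674, e^(−kt) = 0.1874.
M(111) = 39318 + (106200 − 39318) × 0.1874 = 39318 + 12540 = 51853 Tg N.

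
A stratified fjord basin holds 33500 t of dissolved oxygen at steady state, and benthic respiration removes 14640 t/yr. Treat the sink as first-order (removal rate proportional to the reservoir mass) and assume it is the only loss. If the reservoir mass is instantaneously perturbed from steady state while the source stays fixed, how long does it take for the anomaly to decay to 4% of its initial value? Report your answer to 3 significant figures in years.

7.37 yr

For a linear reservoir the anomaly decays as exp(−t/τ) with τ = M/F = 33500/14640 = 2.288 yr.
exp(−t/τ) = 0.04 ⇒ t = −τ ln(0.04) = 2.288 × 3.219 = 7.366 yr.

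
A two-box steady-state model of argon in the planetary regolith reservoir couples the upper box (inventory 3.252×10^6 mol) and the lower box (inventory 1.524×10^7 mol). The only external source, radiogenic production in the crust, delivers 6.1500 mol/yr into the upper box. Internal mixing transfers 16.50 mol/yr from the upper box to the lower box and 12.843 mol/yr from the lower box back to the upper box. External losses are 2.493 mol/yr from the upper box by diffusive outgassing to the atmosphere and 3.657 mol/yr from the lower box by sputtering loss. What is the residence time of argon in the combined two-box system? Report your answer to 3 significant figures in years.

Residence time in the combined system uses the total inventory and the total *external* removal — internal exchanges between the two boxes cancel.
M_total = 3.252×10^6 + 1.524×10^7 = 1.8492×10^7 mol.
ΣF_external_out = 2.493 + 3.657 = 6.1500 mol/yr.
τ = M_total / ΣF_ext = 1.8492×10^7 / 6.1500 = 3.007×10^6 yr.

3.01×10^6 yr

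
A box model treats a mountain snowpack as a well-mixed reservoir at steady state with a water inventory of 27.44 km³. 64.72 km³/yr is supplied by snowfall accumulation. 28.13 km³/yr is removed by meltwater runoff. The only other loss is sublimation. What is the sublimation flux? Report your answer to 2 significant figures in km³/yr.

At steady state ΣF_in = ΣF_out.
ΣF_in = 64.720 km³/yr.
Sublimation flux = ΣF_in − (28.13) = 64.720 − 28.13 = 36.59 km³/yr.

37 km³/yr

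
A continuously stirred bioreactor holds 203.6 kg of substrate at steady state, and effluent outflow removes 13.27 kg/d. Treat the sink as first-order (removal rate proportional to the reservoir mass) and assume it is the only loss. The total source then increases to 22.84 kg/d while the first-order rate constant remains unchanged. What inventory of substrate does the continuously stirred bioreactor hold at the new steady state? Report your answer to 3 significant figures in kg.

350 kg

Rate constant k = F/M = 13.27 / 203.6 = 0.06518 d⁻¹.
At the new steady state, source = k·M_new ⇒ M_new = 22.84 / 0.06518 = 350.4 kg.
(Equivalently M_new = M × F_new/F_old = 203.6 × 22.84/13.27.)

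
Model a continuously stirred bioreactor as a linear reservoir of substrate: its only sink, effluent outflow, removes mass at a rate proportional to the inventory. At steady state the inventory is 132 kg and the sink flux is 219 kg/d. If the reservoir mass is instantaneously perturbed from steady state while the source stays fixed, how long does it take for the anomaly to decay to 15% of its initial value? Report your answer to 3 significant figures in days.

1.14 d

For a linear reservoir the anomaly decays as exp(−t/τ) with τ = M/F = 132/219 = 0.6027 d.
exp(−t/τ) = 0.15 ⇒ t = −τ ln(0.15) = 0.6027 × 1.897 = 1.143 d.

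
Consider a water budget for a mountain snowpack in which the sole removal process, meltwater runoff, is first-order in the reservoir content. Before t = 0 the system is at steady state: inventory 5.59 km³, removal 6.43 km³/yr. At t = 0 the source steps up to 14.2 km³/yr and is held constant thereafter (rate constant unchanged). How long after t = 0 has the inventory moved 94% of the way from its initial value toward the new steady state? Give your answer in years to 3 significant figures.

τ = M₀/F₀ = 5.59/6.43 = 0.8694 yr.
The remaining gap fraction is e^(−t/τ); 94% covered ⇒ e^(−t/τ) = 0.0600.
t = −τ ln(0.0600) = 0.8694 × 2.813 = 2.446 yr.

2.45 yr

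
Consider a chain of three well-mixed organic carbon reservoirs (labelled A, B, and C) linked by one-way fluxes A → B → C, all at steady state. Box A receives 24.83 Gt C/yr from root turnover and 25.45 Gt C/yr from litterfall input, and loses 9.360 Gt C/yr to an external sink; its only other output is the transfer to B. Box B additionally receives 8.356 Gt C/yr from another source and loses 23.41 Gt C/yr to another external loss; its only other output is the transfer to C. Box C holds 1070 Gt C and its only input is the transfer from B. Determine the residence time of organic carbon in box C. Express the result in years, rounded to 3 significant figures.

Box A: F(A→B) = (24.83 + 25.45) − 9.360 = 40.920 Gt C/yr.
Box B: F(B→C) = (40.920 + 8.356) − 23.41 = 25.866 Gt C/yr.
Box C throughput = its input = 25.866 Gt C/yr; τ = 1070 / 25.866 = 41.37 yr.

41.4 yr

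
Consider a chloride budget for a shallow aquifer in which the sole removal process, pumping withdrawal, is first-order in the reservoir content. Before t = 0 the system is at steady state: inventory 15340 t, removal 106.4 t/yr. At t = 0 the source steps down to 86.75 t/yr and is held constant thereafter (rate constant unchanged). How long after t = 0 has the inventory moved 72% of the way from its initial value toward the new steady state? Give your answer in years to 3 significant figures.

184 yr

τ = M₀/F₀ = 15340/106.4 = 144.2 yr.
The remaining gap fraction is e^(−t/τ); 72% covered ⇒ e^(−t/τ) = 0.280.
t = −τ ln(0.280) = 144.2 × 1.273 = 183.5 yr.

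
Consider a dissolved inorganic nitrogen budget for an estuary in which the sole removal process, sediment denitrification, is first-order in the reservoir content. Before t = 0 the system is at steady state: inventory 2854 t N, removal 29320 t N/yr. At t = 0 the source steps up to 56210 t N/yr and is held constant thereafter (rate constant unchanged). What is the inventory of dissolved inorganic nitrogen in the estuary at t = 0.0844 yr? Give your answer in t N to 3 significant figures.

The sink rate constant is k = F₀/M₀ = 29320/2854 = 10.27 yr⁻¹.
Solving dM/dt = F₁ − kM with M(0) = M₀ gives M(t) = F₁/k + (M₀ − F₁/k)·e^(−kt).
F₁/k = 56210/10.27 = 5471.5 t N; kt = 10.27 × 0.0844 = 0.8671, e^(−kt) = 0.4202.
M(0.0844) = 5471.5 + (2854 − 5471.5) × 0.4202 = 5471.5 − 1100 = 4371.7 t N.

4370 t N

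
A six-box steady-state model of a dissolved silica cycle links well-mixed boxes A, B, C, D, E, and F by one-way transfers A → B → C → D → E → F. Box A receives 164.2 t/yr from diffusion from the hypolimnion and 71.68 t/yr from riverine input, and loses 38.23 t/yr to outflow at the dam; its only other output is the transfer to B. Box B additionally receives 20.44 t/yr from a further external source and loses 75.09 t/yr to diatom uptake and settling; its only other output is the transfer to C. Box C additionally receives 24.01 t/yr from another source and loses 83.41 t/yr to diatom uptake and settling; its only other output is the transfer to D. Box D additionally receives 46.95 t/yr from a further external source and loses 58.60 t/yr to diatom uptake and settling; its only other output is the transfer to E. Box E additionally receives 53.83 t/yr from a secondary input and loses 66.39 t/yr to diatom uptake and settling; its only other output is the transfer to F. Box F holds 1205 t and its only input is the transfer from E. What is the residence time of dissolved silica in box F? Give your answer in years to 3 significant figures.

Box A: F(A→B) = (164.2 + 71.68) − 38.23 = 197.65 t/yr.
Box B: F(B→C) = (197.65 + 20.44) − 75.09 = 143.00 t/yr.
Box C: F(C→D) = (143.00 + 24.01) − 83.41 = 83.600 t/yr.
Box D: F(D→E) = (83.600 + 46.95) − 58.60 = 71.950 t/yr.
Box E: F(E→F) = (71.950 + 53.83) − 66.39 = 59.390 t/yr.
Box F throughput = its input = 59.390 t/yr; τ = 1205 / 59.390 = 20.29 yr.

20.3 yr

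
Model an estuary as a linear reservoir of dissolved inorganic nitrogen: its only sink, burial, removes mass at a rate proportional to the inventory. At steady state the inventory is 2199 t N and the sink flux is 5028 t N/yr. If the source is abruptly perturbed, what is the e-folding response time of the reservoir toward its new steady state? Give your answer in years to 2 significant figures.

0.44 yr

For a linear reservoir the response time equals the residence time τ = M/F.
τ = 2199 / 5028 = 0.4374 yr.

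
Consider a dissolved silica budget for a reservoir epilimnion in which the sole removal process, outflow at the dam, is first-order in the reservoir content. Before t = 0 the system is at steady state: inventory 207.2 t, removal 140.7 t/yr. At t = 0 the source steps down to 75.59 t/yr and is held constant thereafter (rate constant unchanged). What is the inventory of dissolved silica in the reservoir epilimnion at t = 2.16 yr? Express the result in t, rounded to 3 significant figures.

Residence time τ = M₀/F₀ = 1.473 yr. The eventual steady state is M_∞ = M₀·(F₁/F₀) = 207.2 × 75.59/140.7 = 111.32 t.
The anomaly ΔM(t) = M(t) − M_∞ decays as ΔM₀·e^(−t/τ) with ΔM₀ = 207.2 − 111.32 = 95.88 t.
At t = 2.16 yr, e^(−t/τ) = e^(−1.467) = 0.2307, so ΔM = 22.12 t and M = 111.32 + 22.12 = 133.43 t.

133 t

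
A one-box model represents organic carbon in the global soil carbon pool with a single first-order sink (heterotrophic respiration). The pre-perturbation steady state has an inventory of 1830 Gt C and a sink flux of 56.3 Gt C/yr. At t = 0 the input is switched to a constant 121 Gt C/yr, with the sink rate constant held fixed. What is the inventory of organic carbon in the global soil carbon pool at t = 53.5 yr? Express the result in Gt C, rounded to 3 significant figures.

3530 Gt C

The sink rate constant is k = F₀/M₀ = 56.3/1830 = 0.03077 yr⁻¹.
Solving dM/dt = F₁ − kM with M(0) = M₀ gives M(t) = F₁/k + (M₀ − F₁/k)·e^(−kt).
F₁/k = 121/0.03077 = 3933.0 Gt C; kt = 0.03077 × 53.5 = 1.646, e^(−kt) = 0.1928.
M(53.5) = 3933.0 + (1830 − 3933.0) × 0.1928 = 3933.0 − 405.5 = 3527.5 Gt C.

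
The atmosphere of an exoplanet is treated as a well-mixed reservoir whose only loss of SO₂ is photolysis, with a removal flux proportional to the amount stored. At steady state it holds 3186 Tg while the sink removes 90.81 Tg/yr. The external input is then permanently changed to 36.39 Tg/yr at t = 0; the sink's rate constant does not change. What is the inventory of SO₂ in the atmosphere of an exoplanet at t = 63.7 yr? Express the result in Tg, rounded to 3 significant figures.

1590 Tg

Residence time τ = M₀/F₀ = 35.08 yr. The eventual steady state is M_∞ = M₀·(F₁/F₀) = 3186 × 36.39/90.81 = 1276.7 Tg.
The anomaly ΔM(t) = M(t) − M_∞ decays as ΔM₀·e^(−t/τ) with ΔM₀ = 3186 − 1276.7 = 1909 Tg.
At t = 63.7 yr, e^(−t/τ) = e^(−1.816) = 0.1627, so ΔM = 310.7 Tg and M = 1276.7 + 310.7 = 1587.4 Tg.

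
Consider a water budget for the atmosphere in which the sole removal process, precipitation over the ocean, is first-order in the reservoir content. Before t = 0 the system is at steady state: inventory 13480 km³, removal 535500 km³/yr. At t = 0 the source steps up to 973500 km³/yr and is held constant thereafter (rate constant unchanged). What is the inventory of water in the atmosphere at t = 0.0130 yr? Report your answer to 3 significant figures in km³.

17900 km³

τ = M₀/F₀ = 13480/535500 = 0.02517 yr; rate constant k = 1/τ.
New steady state M_∞ = F₁/k = F₁·τ = 973500 × 0.02517 = 24506 km³.
M(t) = M_∞ + (M₀ − M_∞)·e^(−t/τ); t/τ = 0.0130/0.02517 = 0.5164, so e^(−t/τ) = 0.5966.
M(t) = 24506 − 11030 × 0.5966 = 17927 km³.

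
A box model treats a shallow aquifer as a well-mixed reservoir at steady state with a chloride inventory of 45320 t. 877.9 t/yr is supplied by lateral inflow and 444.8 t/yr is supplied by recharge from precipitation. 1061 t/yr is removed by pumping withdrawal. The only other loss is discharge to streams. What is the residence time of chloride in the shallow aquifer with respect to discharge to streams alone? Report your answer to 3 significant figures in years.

At steady state ΣF_in = ΣF_out.
ΣF_in = 877.9 + 444.8 = 1322.7 t/yr.
Discharge to streams flux = ΣF_in − (1061) = 1322.7 − 1061 = 261.7 t/yr.
τ = M / F = 45320 / 261.7 = 173.2 yr.

173 yr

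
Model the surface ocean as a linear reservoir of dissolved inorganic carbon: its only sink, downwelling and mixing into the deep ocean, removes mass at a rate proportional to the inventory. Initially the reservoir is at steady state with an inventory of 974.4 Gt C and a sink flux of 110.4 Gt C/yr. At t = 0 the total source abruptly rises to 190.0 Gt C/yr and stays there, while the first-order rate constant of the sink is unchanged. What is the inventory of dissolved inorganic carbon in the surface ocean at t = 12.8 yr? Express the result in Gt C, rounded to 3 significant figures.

1510 Gt C

Residence time τ = M₀/F₀ = 8.826 yr. The eventual steady state is M_∞ = M₀·(F₁/F₀) = 974.4 × 190.0/110.4 = 1677.0 Gt C.
The anomaly ΔM(t) = M(t) − M_∞ decays as ΔM₀·e^(−t/τ) with ΔM₀ = 974.4 − 1677.0 = −702.6 Gt C.
At t = 12.8 yr, e^(−t/τ) = e^(−1.450) = 0.2345, so ΔM = −164.8 Gt C and M = 1677.0 − 164.8 = 1512.2 Gt C.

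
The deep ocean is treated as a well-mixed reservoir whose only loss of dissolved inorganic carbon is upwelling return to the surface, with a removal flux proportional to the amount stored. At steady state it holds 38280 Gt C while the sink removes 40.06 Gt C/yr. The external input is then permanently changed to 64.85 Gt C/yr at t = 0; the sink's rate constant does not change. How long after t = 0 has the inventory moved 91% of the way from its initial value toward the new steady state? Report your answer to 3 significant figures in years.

2300 yr

τ = M₀/F₀ = 38280/40.06 = 955.6 yr.
The remaining gap fraction is e^(−t/τ); 91% covered ⇒ e^(−t/τ) = 0.0900.
t = −τ ln(0.0900) = 955.6 × 2.408 = 2301 yr.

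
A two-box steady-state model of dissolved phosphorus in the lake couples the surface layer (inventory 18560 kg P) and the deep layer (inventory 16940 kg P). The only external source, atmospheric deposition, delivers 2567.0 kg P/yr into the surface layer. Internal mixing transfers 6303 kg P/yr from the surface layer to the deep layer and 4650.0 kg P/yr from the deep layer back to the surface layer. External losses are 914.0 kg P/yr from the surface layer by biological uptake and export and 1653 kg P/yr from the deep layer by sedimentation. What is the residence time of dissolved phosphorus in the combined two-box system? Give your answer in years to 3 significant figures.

13.8 yr

For the system as a whole, the A↔B exchange is internal and contributes nothing to the throughput; only the external sinks remove mass.
M_total = 18560 + 16940 = 35500 kg P.
ΣF_external_out = 914.0 + 1653 = 2567.0 kg P/yr.
τ = M_total / ΣF_ext = 35500 / 2567.0 = 13.83 yr.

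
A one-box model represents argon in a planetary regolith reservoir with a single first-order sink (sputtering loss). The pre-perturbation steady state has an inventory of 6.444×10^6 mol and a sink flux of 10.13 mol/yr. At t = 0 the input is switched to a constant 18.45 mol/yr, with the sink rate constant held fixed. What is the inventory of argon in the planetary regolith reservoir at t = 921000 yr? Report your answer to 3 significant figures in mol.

1.05×10^7 mol

τ = M₀/F₀ = 6.444×10^6/10.13 = 636100 yr; rate constant k = 1/τ.
New steady state M_∞ = F₁/k = F₁·τ = 18.45 × 636100 = 1.1737×10^7 mol.
M(t) = M_∞ + (M₀ − M_∞)·e^(−t/τ); t/τ = 921000/636100 = 1.448, so e^(−t/τ) = 0.2351.
M(t) = 1.1737×10^7 − 5.293×10^6 × 0.2351 = 1.0492×10^7 mol.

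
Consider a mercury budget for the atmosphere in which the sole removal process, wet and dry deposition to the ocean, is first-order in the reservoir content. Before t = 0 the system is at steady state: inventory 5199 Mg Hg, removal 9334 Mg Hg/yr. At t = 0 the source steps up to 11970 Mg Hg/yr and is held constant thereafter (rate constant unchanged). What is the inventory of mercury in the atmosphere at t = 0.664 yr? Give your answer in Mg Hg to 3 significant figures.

6220 Mg Hg

Residence time τ = M₀/F₀ = 0.5570 yr. The eventual steady state is M_∞ = M₀·(F₁/F₀) = 5199 × 11970/9334 = 6667.2 Mg Hg.
The anomaly ΔM(t) = M(t) − M_∞ decays as ΔM₀·e^(−t/τ) with ΔM₀ = 5199 − 6667.2 = −1468 Mg Hg.
At t = 0.664 yr, e^(−t/τ) = e^(−1.192) = 0.3036, so ΔM = −445.7 Mg Hg and M = 6667.2 − 445.7 = 6221.5 Mg Hg.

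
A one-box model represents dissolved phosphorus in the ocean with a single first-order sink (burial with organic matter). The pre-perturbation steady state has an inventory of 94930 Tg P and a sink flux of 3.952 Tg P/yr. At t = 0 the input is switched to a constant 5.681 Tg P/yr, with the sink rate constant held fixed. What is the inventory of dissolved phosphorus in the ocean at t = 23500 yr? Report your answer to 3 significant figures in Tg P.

τ = M₀/F₀ = 94930/3.952 = 24020 yr; rate constant k = 1/τ.
New steady state M_∞ = F₁/k = F₁·τ = 5.681 × 24020 = 136460 Tg P.
M(t) = M_∞ + (M₀ − M_∞)·e^(−t/τ); t/τ = 23500/24020 = 0.9783, so e^(−t/τ) = 0.3759.
M(t) = 136460 − 41530 × 0.3759 = 120850 Tg P.

121000 Tg P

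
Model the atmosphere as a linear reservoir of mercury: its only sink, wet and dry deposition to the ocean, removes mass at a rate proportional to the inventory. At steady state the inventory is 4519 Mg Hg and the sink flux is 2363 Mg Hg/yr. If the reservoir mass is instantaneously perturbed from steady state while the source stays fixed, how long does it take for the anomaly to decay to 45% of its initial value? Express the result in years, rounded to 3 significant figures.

For a linear reservoir the anomaly decays as exp(−t/τ) with τ = M/F = 4519/2363 = 1.912 yr.
exp(−t/τ) = 0.45 ⇒ t = −τ ln(0.45) = 1.912 × 0.7985 = 1.527 yr.

1.53 yr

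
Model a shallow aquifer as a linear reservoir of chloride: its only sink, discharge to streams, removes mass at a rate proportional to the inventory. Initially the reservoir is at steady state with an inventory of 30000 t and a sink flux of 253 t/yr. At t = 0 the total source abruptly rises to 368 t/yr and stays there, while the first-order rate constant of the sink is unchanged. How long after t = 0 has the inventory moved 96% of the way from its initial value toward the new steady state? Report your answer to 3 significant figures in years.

382 yr

τ = M₀/F₀ = 30000/253 = 118.6 yr.
The remaining gap fraction is e^(−t/τ); 96% covered ⇒ e^(−t/τ) = 0.0400.
t = −τ ln(0.0400) = 118.6 × 3.219 = 381.7 yr.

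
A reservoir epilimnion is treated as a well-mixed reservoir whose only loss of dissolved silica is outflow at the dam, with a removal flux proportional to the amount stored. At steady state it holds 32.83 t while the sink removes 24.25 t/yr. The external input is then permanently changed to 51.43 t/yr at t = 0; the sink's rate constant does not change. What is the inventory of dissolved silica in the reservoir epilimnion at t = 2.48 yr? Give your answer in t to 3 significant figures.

τ = M₀/F₀ = 32.83/24.25 = 1.354 yr; rate constant k = 1/τ.
New steady state M_∞ = F₁/k = F₁·τ = 51.43 × 1.354 = 69.627 t.
M(t) = M_∞ + (M₀ − M_∞)·e^(−t/τ); t/τ = 2.48/1.354 = 1.832, so e^(−t/τ) = 0.1601.
M(t) = 69.627 − 36.80 × 0.1601 = 63.735 t.

63.7 t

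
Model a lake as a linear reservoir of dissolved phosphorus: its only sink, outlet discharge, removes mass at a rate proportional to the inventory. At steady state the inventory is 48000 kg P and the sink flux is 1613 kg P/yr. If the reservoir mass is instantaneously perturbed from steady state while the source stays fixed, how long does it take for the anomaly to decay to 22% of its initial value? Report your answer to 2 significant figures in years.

45 yr

For a linear reservoir the anomaly decays as exp(−t/τ) with τ = M/F = 48000/1613 = 29.76 yr.
exp(−t/τ) = 0.22 ⇒ t = −τ ln(0.22) = 29.76 × 1.514 = 45.06 yr.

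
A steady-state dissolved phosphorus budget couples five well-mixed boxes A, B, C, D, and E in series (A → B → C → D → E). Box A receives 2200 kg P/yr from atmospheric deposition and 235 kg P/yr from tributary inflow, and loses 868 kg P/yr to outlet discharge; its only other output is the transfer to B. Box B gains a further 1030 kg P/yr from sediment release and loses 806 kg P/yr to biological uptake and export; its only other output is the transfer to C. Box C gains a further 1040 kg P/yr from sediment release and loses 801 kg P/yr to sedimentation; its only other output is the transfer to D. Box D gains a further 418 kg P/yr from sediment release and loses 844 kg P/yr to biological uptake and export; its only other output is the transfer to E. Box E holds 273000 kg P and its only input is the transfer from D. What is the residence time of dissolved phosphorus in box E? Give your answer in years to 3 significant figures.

170 yr

Box A: F(A→B) = (2200 + 235) − 868 = 1567.0 kg P/yr.
Box B: F(B→C) = (1567.0 + 1030) − 806 = 1791.0 kg P/yr.
Box C: F(C→D) = (1791.0 + 1040) − 801 = 2030.0 kg P/yr.
Box D: F(D→E) = (2030.0 + 418) − 844 = 1604.0 kg P/yr.
Box E throughput = its input = 1604.0 kg P/yr; τ = 273000 / 1604.0 = 170.2 yr.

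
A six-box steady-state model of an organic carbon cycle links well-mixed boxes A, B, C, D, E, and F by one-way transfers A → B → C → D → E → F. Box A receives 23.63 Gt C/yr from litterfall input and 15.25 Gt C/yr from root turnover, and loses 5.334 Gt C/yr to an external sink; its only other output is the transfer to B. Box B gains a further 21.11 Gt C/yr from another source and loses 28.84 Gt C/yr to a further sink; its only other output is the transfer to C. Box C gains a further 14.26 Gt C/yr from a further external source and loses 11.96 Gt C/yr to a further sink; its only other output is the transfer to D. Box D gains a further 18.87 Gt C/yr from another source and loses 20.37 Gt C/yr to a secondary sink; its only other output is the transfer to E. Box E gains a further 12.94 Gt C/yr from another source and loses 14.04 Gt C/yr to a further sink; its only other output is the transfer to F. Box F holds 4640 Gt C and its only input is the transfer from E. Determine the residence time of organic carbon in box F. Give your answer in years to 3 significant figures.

182 yr

Box A: F(A→B) = (23.63 + 15.25) − 5.334 = 33.546 Gt C/yr.
Box B: F(B→C) = (33.546 + 21.11) − 28.84 = 25.816 Gt C/yr.
Box C: F(C→D) = (25.816 + 14.26) − 11.96 = 28.116 Gt C/yr.
Box D: F(D→E) = (28.116 + 18.87) − 20.37 = 26.616 Gt C/yr.
Box E: F(E→F) = (26.616 + 12.94) − 14.04 = 25.516 Gt C/yr.
Box F throughput = its input = 25.516 Gt C/yr; τ = 4640 / 25.516 = 181.8 yr.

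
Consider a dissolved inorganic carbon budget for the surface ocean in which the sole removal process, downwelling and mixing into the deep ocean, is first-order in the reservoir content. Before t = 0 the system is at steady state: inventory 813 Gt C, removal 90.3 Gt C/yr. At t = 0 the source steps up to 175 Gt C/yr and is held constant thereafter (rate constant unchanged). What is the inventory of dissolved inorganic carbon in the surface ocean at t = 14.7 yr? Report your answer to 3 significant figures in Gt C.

1430 Gt C

The sink rate constant is k = F₀/M₀ = 90.3/813 = 0.1111 yr⁻¹.
Solving dM/dt = F₁ − kM with M(0) = M₀ gives M(t) = F₁/k + (M₀ − F₁/k)·e^(−kt).
F₁/k = 175/0.1111 = 1575.6 Gt C; kt = 0.1111 × 14.7 = 1.633, e^(−kt) = 0.1954.
M(14.7) = 1575.6 + (813 − 1575.6) × 0.1954 = 1575.6 − 149.0 = 1426.6 Gt C.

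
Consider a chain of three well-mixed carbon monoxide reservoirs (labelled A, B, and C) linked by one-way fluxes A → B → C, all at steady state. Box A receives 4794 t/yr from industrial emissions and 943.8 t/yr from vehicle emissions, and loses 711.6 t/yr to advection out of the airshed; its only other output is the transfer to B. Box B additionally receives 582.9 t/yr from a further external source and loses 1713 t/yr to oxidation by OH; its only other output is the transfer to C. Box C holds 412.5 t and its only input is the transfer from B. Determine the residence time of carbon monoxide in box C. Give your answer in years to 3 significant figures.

0.106 yr

Box A: F(A→B) = (4794 + 943.8) − 711.6 = 5026.2 t/yr.
Box B: F(B→C) = (5026.2 + 582.9) − 1713 = 3896.1 t/yr.
Box C throughput = its input = 3896.1 t/yr; τ = 412.5 / 3896.1 = 0.1059 yr.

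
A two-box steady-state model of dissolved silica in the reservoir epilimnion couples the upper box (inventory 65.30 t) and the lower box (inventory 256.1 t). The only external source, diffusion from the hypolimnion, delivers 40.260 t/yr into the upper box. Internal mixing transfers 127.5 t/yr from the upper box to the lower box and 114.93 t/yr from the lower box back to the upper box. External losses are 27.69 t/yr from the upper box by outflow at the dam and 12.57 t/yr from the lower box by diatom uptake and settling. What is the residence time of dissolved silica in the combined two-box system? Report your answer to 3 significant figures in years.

7.98 yr

Treat the two boxes together as one reservoir: the mixing fluxes between them are internal recycling, so τ = ΣM / Σ(external losses).
M_total = 65.30 + 256.1 = 321.40 t.
ΣF_external_out = 27.69 + 12.57 = 40.260 t/yr.
τ = M_total / ΣF_ext = 321.40 / 40.260 = 7.983 yr.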